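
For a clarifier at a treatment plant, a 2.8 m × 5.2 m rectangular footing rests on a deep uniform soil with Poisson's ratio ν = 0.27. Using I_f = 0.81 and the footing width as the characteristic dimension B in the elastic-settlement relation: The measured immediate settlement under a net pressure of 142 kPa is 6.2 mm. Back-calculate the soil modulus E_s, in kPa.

S_e = q·B·(1−ν²)/E_s · I_f  ⇒  E_s = q·B·(1−ν²)·I_f / S_e.
E_s = 142 × 2.8 × 0.9271 × 0.81 / 0.0062 = 48160 kPa

E_s ≈ 48200 kPa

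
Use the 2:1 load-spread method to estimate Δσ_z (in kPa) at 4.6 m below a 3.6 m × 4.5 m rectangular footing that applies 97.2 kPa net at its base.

By the 2:1 method the load spreads at 1 horizontal : 2 vertical, so at depth z the loaded area has grown by z in each plan dimension:
Δσ = qBL/((B+z)(L+z)) = 97.2×3.6×4.5/((3.6+4.6)(4.5+4.6)) = 21.102 kPa

Δσ_z ≈ 21.1 kPa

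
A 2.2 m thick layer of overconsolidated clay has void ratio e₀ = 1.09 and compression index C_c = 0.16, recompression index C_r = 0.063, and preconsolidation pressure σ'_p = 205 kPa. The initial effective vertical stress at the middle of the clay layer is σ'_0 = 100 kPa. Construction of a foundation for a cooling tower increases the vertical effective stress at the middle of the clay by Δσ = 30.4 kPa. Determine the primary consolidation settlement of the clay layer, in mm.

Final effective stress: σ'_f = 100 + 30.4 = 130.4 kPa.
σ'_f = 130.4 ≤ σ'_p = 205 kPa, so the clay remains overconsolidated and only the recompression index applies:
S_c = C_r·H/(1+e₀)·log₁₀(σ'_f/σ'_0) = 0.063×2.2/2.09×log₁₀(130.4/100)
    = 0.066314 × 0.11528 = 0.007645 m

S_c ≈ 7.64 mm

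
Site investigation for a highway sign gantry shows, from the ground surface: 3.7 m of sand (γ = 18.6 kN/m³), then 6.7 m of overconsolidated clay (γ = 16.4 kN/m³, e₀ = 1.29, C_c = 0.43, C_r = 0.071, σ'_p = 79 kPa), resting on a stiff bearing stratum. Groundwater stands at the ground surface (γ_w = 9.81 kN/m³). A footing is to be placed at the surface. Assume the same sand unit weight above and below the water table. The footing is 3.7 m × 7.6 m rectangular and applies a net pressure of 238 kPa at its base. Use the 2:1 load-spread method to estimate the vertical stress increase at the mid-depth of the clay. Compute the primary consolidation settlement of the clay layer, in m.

S_c ≈ 0.146 m

Mid-depth of clay below the ground surface: z = 3.7 + 6.7/2 = 7.05 m.
Total vertical stress at mid-clay: σ_v = 18.6×3.7 + 16.4×3.35 = 123.76 kPa.
Pore pressure: u = 9.81×(7.05 − 0) = 69.16 kPa.
Initial effective stress: σ'_0 = σ_v − u = 123.76 − 69.16 = 54.6 kPa.
Stress increase at mid-clay by the 2:1 spreading method:
Δσ = qBL/((B+z)(L+z)) = 238×3.7×7.6/((3.7+7.05)(7.6+7.05)) = 42.496 kPa
Final effective stress: σ'_f = 54.6 + 42.496 = 97.096 kPa.
σ'_f = 97.096 > σ'_p = 79 kPa, so the stress path crosses the preconsolidation pressure — recompression up to σ'_p, then virgin compression beyond:
S_c = H/(1+e₀)·[C_r·log₁₀(σ'_p/σ'_0) + C_c·log₁₀(σ'_f/σ'_p)]
    = 6.7/2.29 × [0.071×log₁₀(79/54.6) + 0.43×log₁₀(97.096/79)]
    = 2.9258 × [0.011391 + 0.038517] = 0.146 m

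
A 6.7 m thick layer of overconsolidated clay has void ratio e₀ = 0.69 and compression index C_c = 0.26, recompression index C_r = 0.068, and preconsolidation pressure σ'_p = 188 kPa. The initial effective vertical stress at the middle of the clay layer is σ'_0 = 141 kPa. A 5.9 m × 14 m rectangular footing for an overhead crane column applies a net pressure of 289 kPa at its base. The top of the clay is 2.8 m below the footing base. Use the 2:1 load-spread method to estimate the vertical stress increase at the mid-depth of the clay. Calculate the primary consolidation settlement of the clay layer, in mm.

S_c ≈ 142 mm

Mid-depth of clay below the footing base: z = 2.8 + 6.7/2 = 6.15 m.
Stress increase at mid-clay by the 2:1 spreading method:
Δσ = qBL/((B+z)(L+z)) = 289×5.9×14/((5.9+6.15)(14+6.15)) = 98.314 kPa
Final effective stress: σ'_f = 141 + 98.314 = 239.31 kPa.
σ'_f = 239.31 > σ'_p = 188 kPa, so the stress path crosses the preconsolidation pressure — recompression up to σ'_p, then virgin compression beyond:
S_c = H/(1+e₀)·[C_r·log₁₀(σ'_p/σ'_0) + C_c·log₁₀(σ'_f/σ'_p)]
    = 6.7/1.69 × [0.068×log₁₀(188/141) + 0.26×log₁₀(239.31/188)]
    = 3.9645 × [0.0084958 + 0.027249] = 0.1417 m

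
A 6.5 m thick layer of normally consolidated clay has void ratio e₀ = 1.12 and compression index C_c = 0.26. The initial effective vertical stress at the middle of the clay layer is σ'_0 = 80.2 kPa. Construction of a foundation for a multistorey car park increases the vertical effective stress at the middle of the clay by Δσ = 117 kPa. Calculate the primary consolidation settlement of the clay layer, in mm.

S_c ≈ 311 mm

Final effective stress: σ'_f = σ'_0 + Δσ = 80.2 + 117 = 197.2 kPa.
Normally consolidated clay, so the full stress increment lies on the virgin compression line:
S_c = C_c·H/(1+e₀)·log₁₀(σ'_f/σ'_0) = 0.26×6.5/(1+1.12)×log₁₀(197.2/80.2)
    = 0.79717 × 0.39073 = 0.3115 m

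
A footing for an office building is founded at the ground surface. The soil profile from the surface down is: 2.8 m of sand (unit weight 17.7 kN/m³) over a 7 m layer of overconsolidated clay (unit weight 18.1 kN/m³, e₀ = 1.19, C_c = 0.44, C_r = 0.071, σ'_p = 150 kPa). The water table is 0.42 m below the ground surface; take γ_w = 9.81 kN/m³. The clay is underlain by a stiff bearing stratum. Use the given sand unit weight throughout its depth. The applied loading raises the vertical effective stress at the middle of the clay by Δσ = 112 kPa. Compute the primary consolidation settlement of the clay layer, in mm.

Mid-depth of clay below the ground surface: z = 2.8 + 7/2 = 6.3 m.
Total vertical stress at mid-clay: σ_v = 17.7×2.8 + 18.1×3.5 = 112.91 kPa.
Pore pressure: u = 9.81×(6.3 − 0.42) = 57.683 kPa.
Initial effective stress: σ'_0 = σ_v − u = 112.91 − 57.683 = 55.227 kPa.
Final effective stress: σ'_f = 55.227 + 112 = 167.23 kPa.
σ'_f = 167.23 > σ'_p = 150 kPa, so the stress path crosses the preconsolidation pressure — recompression up to σ'_p, then virgin compression beyond:
S_c = H/(1+e₀)·[C_r·log₁₀(σ'_p/σ'_0) + C_c·log₁₀(σ'_f/σ'_p)]
    = 7/2.19 × [0.071×log₁₀(150/55.227) + 0.44×log₁₀(167.23/150)]
    = 3.1963 × [0.03081 + 0.020778] = 0.1649 m

S_c ≈ 165 mm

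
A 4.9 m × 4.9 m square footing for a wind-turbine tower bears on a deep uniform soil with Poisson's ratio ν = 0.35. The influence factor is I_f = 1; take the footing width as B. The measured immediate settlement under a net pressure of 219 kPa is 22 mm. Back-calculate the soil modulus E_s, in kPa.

E_s ≈ 42800 kPa

S_e = q·B·(1−ν²)/E_s · I_f  ⇒  E_s = q·B·(1−ν²)·I_f / S_e.
E_s = 219 × 4.9 × 0.8775 × 1 / 0.022 = 42800 kPa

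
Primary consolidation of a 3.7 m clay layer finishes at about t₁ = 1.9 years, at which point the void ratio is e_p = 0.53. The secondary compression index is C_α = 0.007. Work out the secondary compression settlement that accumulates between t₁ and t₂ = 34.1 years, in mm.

S_s ≈ 21.2 mm

Secondary compression: S_s = C_α·H/(1+e_p)·log₁₀(t₂/t₁)
S_s = 0.007×3.7/(1+0.53)×log₁₀(34.1/1.9)
    = 0.01693 × 1.254 = 0.02123 m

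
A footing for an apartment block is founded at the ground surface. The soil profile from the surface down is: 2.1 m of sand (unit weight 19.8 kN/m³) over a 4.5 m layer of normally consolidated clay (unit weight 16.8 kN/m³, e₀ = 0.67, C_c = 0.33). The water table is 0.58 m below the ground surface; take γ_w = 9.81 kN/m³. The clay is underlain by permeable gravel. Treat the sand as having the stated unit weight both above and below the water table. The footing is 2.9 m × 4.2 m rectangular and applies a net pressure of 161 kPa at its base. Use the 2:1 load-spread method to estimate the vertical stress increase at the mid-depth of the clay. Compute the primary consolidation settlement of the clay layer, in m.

Mid-depth of clay below the ground surface: z = 2.1 + 4.5/2 = 4.35 m.
Total vertical stress at mid-clay: σ_v = 19.8×2.1 + 16.8×2.25 = 79.38 kPa.
Pore pressure: u = 9.81×(4.35 − 0.58) = 36.984 kPa.
Initial effective stress: σ'_0 = σ_v − u = 79.38 − 36.984 = 42.396 kPa.
Stress increase at mid-clay by the 2:1 spreading method:
Δσ = qBL/((B+z)(L+z)) = 161×2.9×4.2/((2.9+4.35)(4.2+4.35)) = 31.635 kPa
Final effective stress: σ'_f = σ'_0 + Δσ = 42.396 + 31.635 = 74.031 kPa.
Normally consolidated clay, so the full stress increment lies on the virgin compression line:
S_c = C_c·H/(1+e₀)·log₁₀(σ'_f/σ'_0) = 0.33×4.5/(1+0.67)×log₁₀(74.031/42.396)
    = 0.88922 × 0.24209 = 0.2153 m

S_c ≈ 0.215 m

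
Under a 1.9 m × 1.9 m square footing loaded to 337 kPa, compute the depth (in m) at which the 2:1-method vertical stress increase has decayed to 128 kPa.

z ≈ 1.18 m

2:1 spreading — at depth z the loaded area has grown by z in each plan dimension:
qB²/(B+z)² = Δσ_z ⇒ z = B(√(q/Δσ_z) − 1) = 1.9×(√(337/128) − 1) = 1.183 m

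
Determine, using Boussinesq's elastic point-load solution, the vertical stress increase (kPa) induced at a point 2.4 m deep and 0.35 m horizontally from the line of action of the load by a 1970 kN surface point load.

Δσ_z ≈ 155 kPa

Boussinesq vertical stress below a point load on an elastic half-space:
Δσ_z = 3P/(2πz²) · [1 + (r/z)²]^(−5/2)
r/z = 0.35/2.4 = 0.14583; [1+(r/z)²]^(−5/2) = 0.94875.
Δσ_z = 3×1970/(2π×2.4²) × 0.94875 = 163.3 × 0.94875 = 154.9 kPa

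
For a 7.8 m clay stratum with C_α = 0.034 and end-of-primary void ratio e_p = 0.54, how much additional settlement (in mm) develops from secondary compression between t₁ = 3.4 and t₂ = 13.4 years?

S_s ≈ 103 mm

Secondary compression: S_s = C_α·H/(1+e_p)·log₁₀(t₂/t₁)
S_s = 0.034×7.8/(1+0.54)×log₁₀(13.4/3.4)
    = 0.1722 × 0.5956 = 0.1026 m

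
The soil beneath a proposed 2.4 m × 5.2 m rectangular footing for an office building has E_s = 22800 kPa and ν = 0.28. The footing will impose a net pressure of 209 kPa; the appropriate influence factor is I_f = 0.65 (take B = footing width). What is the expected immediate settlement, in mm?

S_e ≈ 13.2 mm

Immediate (elastic) settlement: S_e = q·B·(1−ν²)/E_s · I_f.
S_e = 209 × 2.4 × (1 − 0.28²) / 22800 × 0.65
    = 209 × 2.4 × 0.9216 / 22800 × 0.65
    = 0.01318 m = 13.18 mm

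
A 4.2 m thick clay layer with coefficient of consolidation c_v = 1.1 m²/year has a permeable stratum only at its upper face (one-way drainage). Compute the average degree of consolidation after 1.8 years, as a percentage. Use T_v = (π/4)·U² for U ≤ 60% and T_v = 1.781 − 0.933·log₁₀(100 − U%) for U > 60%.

Drainage path length: H_d = H = 4.2 m (single drainage).
T_v = c_v·t/H_d² = 1.1×1.8/4.2² = 0.11224.
T_v = 0.11224 corresponds to the U ≤ 60% branch:
U = √(4T_v/π) = 0.378

U ≈ 37.8 %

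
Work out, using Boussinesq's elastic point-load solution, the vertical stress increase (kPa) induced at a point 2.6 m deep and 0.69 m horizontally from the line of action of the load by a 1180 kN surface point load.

Δσ_z ≈ 70.3 kPa

Boussinesq vertical stress below a point load on an elastic half-space:
Δσ_z = 3P/(2πz²) · [1 + (r/z)²]^(−5/2)
r/z = 0.69/2.6 = 0.26538; [1+(r/z)²]^(−5/2) = 0.84354.
Δσ_z = 3×1180/(2π×2.6²) × 0.84354 = 83.344 × 0.84354 = 70.3 kPa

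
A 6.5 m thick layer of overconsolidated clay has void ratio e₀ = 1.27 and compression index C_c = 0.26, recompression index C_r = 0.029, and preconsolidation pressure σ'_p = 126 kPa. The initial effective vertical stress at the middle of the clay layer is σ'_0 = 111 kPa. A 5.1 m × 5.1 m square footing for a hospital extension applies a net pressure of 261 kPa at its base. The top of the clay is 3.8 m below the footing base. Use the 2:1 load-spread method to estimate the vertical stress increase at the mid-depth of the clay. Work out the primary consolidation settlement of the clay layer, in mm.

Mid-depth of clay below the footing base: z = 3.8 + 6.5/2 = 7.05 m.
Stress increase at mid-clay by the 2:1 spreading method:
Δσ = qBL/((B+z)(L+z)) = 261×5.1×5.1/((5.1+7.05)(5.1+7.05)) = 45.986 kPa
Final effective stress: σ'_f = 111 + 45.986 = 156.99 kPa.
σ'_f = 156.99 > σ'_p = 126 kPa, so the stress path crosses the preconsolidation pressure — recompression up to σ'_p, then virgin compression beyond:
S_c = H/(1+e₀)·[C_r·log₁₀(σ'_p/σ'_0) + C_c·log₁₀(σ'_f/σ'_p)]
    = 6.5/2.27 × [0.029×log₁₀(126/111) + 0.26×log₁₀(156.99/126)]
    = 2.8634 × [0.0015964 + 0.02483] = 0.07567 m

S_c ≈ 75.7 mm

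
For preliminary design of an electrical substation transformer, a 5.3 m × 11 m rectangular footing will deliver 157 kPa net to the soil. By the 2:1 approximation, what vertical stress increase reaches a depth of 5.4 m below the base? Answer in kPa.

By the 2:1 method the load spreads at 1 horizontal : 2 vertical, so at depth z the loaded area has grown by z in each plan dimension:
Δσ = qBL/((B+z)(L+z)) = 157×5.3×11/((5.3+5.4)(11+5.4)) = 52.16 kPa

Δσ_z ≈ 52.2 kPa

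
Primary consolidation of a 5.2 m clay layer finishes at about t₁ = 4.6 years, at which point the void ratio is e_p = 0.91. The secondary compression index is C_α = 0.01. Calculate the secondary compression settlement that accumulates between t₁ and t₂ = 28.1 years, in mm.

Secondary compression: S_s = C_α·H/(1+e_p)·log₁₀(t₂/t₁)
S_s = 0.01×5.2/(1+0.91)×log₁₀(28.1/4.6)
    = 0.02723 × 0.7859 = 0.0214 m

S_s ≈ 21.4 mm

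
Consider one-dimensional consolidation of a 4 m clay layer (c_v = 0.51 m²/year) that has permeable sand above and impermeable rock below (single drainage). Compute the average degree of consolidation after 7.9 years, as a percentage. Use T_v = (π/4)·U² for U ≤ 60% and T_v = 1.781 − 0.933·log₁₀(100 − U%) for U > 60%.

Drainage path length: H_d = H = 4 m (single drainage).
T_v = c_v·t/H_d² = 0.51×7.9/4² = 0.25181.
T_v = 0.25181 corresponds to the U ≤ 60% branch:
U = √(4T_v/π) = 0.5662

U ≈ 56.6 %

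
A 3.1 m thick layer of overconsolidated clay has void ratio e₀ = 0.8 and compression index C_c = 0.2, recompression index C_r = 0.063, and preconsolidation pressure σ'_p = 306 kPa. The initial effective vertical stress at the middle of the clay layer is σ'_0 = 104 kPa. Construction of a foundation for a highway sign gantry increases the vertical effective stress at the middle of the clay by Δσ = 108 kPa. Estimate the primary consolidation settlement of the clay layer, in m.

S_c ≈ 0.0336 m

Final effective stress: σ'_f = 104 + 108 = 212 kPa.
σ'_f = 212 ≤ σ'_p = 306 kPa, so the clay remains overconsolidated and only the recompression index applies:
S_c = C_r·H/(1+e₀)·log₁₀(σ'_f/σ'_0) = 0.063×3.1/1.8×log₁₀(212/104)
    = 0.1085 × 0.3093 = 0.03356 m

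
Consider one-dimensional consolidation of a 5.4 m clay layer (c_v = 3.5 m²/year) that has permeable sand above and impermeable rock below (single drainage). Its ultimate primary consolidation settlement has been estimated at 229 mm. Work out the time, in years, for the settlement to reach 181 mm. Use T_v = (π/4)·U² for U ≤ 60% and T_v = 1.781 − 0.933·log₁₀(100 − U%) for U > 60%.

Drainage path length: H_d = H = 5.4 m (single drainage).
U = S(t)/S_ult = 181/229 = 0.7904.
U > 60%: T_v = 1.781 − 0.933·log₁₀(100 − 79.039) = 0.54813.
t = T_v·H_d²/c_v = 0.54813×5.4²/3.5 = 4.567 years.

t ≈ 4.57 years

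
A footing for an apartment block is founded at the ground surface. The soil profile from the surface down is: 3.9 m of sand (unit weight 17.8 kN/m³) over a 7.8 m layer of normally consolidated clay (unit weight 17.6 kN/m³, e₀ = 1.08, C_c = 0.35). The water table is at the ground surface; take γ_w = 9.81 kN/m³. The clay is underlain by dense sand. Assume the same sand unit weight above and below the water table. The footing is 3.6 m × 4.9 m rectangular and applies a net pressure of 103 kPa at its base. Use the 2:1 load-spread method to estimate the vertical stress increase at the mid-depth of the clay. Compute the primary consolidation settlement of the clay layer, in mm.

Mid-depth of clay below the ground surface: z = 3.9 + 7.8/2 = 7.8 m.
Total vertical stress at mid-clay: σ_v = 17.8×3.9 + 17.6×3.9 = 138.06 kPa.
Pore pressure: u = 9.81×(7.8 − 0) = 76.518 kPa.
Initial effective stress: σ'_0 = σ_v − u = 138.06 − 76.518 = 61.542 kPa.
Stress increase at mid-clay by the 2:1 spreading method:
Δσ = qBL/((B+z)(L+z)) = 103×3.6×4.9/((3.6+7.8)(4.9+7.8)) = 12.55 kPa
Final effective stress: σ'_f = σ'_0 + Δσ = 61.542 + 12.55 = 74.092 kPa.
Normally consolidated clay, so the full stress increment lies on the virgin compression line:
S_c = C_c·H/(1+e₀)·log₁₀(σ'_f/σ'_0) = 0.35×7.8/(1+1.08)×log₁₀(74.092/61.542)
    = 1.3125 × 0.0806 = 0.1058 m

S_c ≈ 106 mm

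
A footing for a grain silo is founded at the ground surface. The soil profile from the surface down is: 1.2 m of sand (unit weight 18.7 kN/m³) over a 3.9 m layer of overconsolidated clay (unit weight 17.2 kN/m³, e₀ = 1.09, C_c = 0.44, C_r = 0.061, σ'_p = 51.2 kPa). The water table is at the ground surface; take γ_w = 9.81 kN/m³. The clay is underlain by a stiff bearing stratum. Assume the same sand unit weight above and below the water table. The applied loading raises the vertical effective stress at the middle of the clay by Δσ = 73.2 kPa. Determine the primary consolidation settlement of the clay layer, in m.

S_c ≈ 0.268 m

Mid-depth of clay below the ground surface: z = 1.2 + 3.9/2 = 3.15 m.
Total vertical stress at mid-clay: σ_v = 18.7×1.2 + 17.2×1.95 = 55.98 kPa.
Pore pressure: u = 9.81×(3.15 − 0) = 30.902 kPa.
Initial effective stress: σ'_0 = σ_v − u = 55.98 − 30.902 = 25.078 kPa.
Final effective stress: σ'_f = 25.078 + 73.2 = 98.278 kPa.
σ'_f = 98.278 > σ'_p = 51.2 kPa, so the stress path crosses the preconsolidation pressure — recompression up to σ'_p, then virgin compression beyond:
S_c = H/(1+e₀)·[C_r·log₁₀(σ'_p/σ'_0) + C_c·log₁₀(σ'_f/σ'_p)]
    = 3.9/2.09 × [0.061×log₁₀(51.2/25.078) + 0.44×log₁₀(98.278/51.2)]
    = 1.866 × [0.018909 + 0.1246] = 0.2678 m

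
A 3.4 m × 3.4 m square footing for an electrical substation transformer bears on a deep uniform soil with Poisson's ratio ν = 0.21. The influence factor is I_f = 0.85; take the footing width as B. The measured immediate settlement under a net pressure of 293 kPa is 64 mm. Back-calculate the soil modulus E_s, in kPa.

S_e = q·B·(1−ν²)/E_s · I_f  ⇒  E_s = q·B·(1−ν²)·I_f / S_e.
E_s = 293 × 3.4 × 0.9559 × 0.85 / 0.064 = 12650 kPa

E_s ≈ 12600 kPa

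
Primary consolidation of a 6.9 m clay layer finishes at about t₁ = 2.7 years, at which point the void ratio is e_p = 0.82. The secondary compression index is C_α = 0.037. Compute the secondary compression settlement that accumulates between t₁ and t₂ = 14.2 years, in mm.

S_s ≈ 101 mm

Secondary compression: S_s = C_α·H/(1+e_p)·log₁₀(t₂/t₁)
S_s = 0.037×6.9/(1+0.82)×log₁₀(14.2/2.7)
    = 0.1403 × 0.7209 = 0.1011 m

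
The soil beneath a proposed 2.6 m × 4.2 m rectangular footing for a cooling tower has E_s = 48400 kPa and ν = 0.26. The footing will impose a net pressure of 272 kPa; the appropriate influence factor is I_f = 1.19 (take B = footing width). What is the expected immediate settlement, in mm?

Immediate (elastic) settlement: S_e = q·B·(1−ν²)/E_s · I_f.
S_e = 272 × 2.6 × (1 − 0.26²) / 48400 × 1.19
    = 272 × 2.6 × 0.9324 / 48400 × 1.19
    = 0.01621 m = 16.21 mm

S_e ≈ 16.2 mm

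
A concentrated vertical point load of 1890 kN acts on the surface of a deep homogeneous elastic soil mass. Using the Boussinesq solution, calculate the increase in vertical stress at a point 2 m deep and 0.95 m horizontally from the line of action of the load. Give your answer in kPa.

Δσ_z ≈ 136 kPa

Boussinesq vertical stress below a point load on an elastic half-space:
Δσ_z = 3P/(2πz²) · [1 + (r/z)²]^(−5/2)
r/z = 0.95/2 = 0.475; [1+(r/z)²]^(−5/2) = 0.60132.
Δσ_z = 3×1890/(2π×2²) × 0.60132 = 225.6 × 0.60132 = 135.7 kPa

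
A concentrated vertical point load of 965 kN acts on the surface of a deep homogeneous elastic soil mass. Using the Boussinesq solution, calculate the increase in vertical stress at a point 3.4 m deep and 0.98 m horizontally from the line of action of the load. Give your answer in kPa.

Boussinesq vertical stress below a point load on an elastic half-space:
Δσ_z = 3P/(2πz²) · [1 + (r/z)²]^(−5/2)
r/z = 0.98/3.4 = 0.28824; [1+(r/z)²]^(−5/2) = 0.81912.
Δσ_z = 3×965/(2π×3.4²) × 0.81912 = 39.858 × 0.81912 = 32.65 kPa

Δσ_z ≈ 32.6 kPa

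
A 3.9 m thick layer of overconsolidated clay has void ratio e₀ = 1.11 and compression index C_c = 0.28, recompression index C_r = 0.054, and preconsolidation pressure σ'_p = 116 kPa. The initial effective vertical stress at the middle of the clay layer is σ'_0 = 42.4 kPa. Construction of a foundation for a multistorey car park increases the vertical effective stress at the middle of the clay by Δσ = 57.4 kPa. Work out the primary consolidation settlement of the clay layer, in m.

Final effective stress: σ'_f = 42.4 + 57.4 = 99.8 kPa.
σ'_f = 99.8 ≤ σ'_p = 116 kPa, so the clay remains overconsolidated and only the recompression index applies:
S_c = C_r·H/(1+e₀)·log₁₀(σ'_f/σ'_0) = 0.054×3.9/2.11×log₁₀(99.8/42.4)
    = 0.099808 × 0.37176 = 0.0371 m

S_c ≈ 0.0371 m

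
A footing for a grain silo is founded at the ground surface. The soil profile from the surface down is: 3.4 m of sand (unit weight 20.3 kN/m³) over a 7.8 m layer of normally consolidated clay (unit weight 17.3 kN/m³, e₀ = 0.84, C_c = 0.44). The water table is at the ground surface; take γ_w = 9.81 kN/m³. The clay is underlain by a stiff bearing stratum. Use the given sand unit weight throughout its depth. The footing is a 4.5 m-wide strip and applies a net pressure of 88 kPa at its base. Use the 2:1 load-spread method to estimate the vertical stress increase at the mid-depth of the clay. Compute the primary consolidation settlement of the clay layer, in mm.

S_c ≈ 338 mm

Mid-depth of clay below the ground surface: z = 3.4 + 7.8/2 = 7.3 m.
Total vertical stress at mid-clay: σ_v = 20.3×3.4 + 17.3×3.9 = 136.49 kPa.
Pore pressure: u = 9.81×(7.3 − 0) = 71.613 kPa.
Initial effective stress: σ'_0 = σ_v − u = 136.49 − 71.613 = 64.877 kPa.
Stress increase at mid-clay by the 2:1 spreading method:
Δσ = qB/(B+z) = 88×4.5/(4.5+7.3) = 33.559 kPa
Final effective stress: σ'_f = σ'_0 + Δσ = 64.877 + 33.559 = 98.436 kPa.
Normally consolidated clay, so the full stress increment lies on the virgin compression line:
S_c = C_c·H/(1+e₀)·log₁₀(σ'_f/σ'_0) = 0.44×7.8/(1+0.84)×log₁₀(98.436/64.877)
    = 1.8652 × 0.18106 = 0.3377 m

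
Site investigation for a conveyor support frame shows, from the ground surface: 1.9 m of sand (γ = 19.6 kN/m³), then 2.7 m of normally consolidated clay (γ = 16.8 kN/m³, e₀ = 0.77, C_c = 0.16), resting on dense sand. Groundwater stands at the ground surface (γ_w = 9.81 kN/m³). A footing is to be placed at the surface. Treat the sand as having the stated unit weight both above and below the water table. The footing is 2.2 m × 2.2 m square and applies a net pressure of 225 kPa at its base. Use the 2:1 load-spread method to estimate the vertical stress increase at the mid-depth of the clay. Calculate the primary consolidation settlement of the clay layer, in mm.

S_c ≈ 88.6 mm

Mid-depth of clay below the ground surface: z = 1.9 + 2.7/2 = 3.25 m.
Total vertical stress at mid-clay: σ_v = 19.6×1.9 + 16.8×1.35 = 59.92 kPa.
Pore pressure: u = 9.81×(3.25 − 0) = 31.883 kPa.
Initial effective stress: σ'_0 = σ_v − u = 59.92 − 31.883 = 28.037 kPa.
Stress increase at mid-clay by the 2:1 spreading method:
Δσ = qBL/((B+z)(L+z)) = 225×2.2×2.2/((2.2+3.25)(2.2+3.25)) = 36.664 kPa
Final effective stress: σ'_f = σ'_0 + Δσ = 28.037 + 36.664 = 64.701 kPa.
Normally consolidated clay, so the full stress increment lies on the virgin compression line:
S_c = C_c·H/(1+e₀)·log₁₀(σ'_f/σ'_0) = 0.16×2.7/(1+0.77)×log₁₀(64.701/28.037)
    = 0.24407 × 0.36318 = 0.08864 m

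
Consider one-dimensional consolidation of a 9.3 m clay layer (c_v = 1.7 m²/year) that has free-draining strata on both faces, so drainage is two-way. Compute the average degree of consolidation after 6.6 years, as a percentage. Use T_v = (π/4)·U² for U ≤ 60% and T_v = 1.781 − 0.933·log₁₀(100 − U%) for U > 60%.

Drainage path length: H_d = H/2 = 4.65 m (double drainage).
T_v = c_v·t/H_d² = 1.7×6.6/4.65² = 0.5189.
T_v = 0.5189 corresponds to the U > 60% branch:
U = 1 − 10^((1.781 − T_v)/0.933)/100 = 0.7747

U ≈ 77.5 %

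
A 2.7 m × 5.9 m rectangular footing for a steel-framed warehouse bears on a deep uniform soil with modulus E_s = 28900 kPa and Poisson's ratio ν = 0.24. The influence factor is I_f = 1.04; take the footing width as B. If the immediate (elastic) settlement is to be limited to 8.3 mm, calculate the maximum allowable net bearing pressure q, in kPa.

S_e = q·B·(1−ν²)/E_s · I_f  ⇒  q = S_e·E_s / (B·(1−ν²)·I_f).
q = 0.0083 × 28900 / (2.7 × 0.9424 × 1.04) = 90.64 kPa

q ≈ 90.6 kPa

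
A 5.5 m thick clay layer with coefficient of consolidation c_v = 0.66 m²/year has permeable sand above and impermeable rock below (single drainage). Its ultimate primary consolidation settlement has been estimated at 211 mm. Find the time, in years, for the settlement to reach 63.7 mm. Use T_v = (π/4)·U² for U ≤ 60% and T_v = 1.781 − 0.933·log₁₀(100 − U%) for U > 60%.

t ≈ 3.28 years

Drainage path length: H_d = H = 5.5 m (single drainage).
U = S(t)/S_ult = 63.7/211 = 0.3019.
U ≤ 60%: T_v = (π/4)·U² = (π/4)×0.3019² = 0.071582.
t = T_v·H_d²/c_v = 0.071582×5.5²/0.66 = 3.281 years.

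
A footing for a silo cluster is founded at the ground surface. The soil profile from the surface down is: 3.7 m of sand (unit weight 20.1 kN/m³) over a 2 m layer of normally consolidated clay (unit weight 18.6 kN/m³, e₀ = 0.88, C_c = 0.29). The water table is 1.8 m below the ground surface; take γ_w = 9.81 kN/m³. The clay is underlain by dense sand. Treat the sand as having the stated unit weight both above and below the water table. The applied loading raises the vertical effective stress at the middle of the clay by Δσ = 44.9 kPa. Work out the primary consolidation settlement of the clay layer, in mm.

Mid-depth of clay below the ground surface: z = 3.7 + 2/2 = 4.7 m.
Total vertical stress at mid-clay: σ_v = 20.1×3.7 + 18.6×1 = 92.97 kPa.
Pore pressure: u = 9.81×(4.7 − 1.8) = 28.449 kPa.
Initial effective stress: σ'_0 = σ_v − u = 92.97 − 28.449 = 64.521 kPa.
Final effective stress: σ'_f = σ'_0 + Δσ = 64.521 + 44.9 = 109.42 kPa.
Normally consolidated clay, so the full stress increment lies on the virgin compression line:
S_c = C_c·H/(1+e₀)·log₁₀(σ'_f/σ'_0) = 0.29×2/(1+0.88)×log₁₀(109.42/64.521)
    = 0.30851 × 0.2294 = 0.07077 m

S_c ≈ 70.8 mm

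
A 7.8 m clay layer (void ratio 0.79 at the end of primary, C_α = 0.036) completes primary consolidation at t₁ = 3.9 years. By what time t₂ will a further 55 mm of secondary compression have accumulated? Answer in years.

S_s = C_α·H/(1+e_p)·log₁₀(t₂/t₁) ⇒ log₁₀(t₂/t₁) = S_s·(1+e_p)/(C_α·H).
log₁₀(t₂/t₁) = 0.055 × (1+0.79) / (0.036×7.8) = 0.3506
t₂ = t₁ × 10^0.3506 = 3.9 × 2.242 = 8.743 years

t₂ ≈ 8.74 years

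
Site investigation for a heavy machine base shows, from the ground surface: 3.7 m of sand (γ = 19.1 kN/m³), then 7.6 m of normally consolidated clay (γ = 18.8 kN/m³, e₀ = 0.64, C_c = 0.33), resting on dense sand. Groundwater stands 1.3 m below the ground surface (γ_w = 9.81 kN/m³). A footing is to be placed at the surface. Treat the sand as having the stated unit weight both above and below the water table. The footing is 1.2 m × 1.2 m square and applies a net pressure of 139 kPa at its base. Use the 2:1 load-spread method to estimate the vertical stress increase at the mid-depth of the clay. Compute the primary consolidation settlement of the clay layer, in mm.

Mid-depth of clay below the ground surface: z = 3.7 + 7.6/2 = 7.5 m.
Total vertical stress at mid-clay: σ_v = 19.1×3.7 + 18.8×3.8 = 142.11 kPa.
Pore pressure: u = 9.81×(7.5 − 1.3) = 60.822 kPa.
Initial effective stress: σ'_0 = σ_v − u = 142.11 − 60.822 = 81.288 kPa.
Stress increase at mid-clay by the 2:1 spreading method:
Δσ = qBL/((B+z)(L+z)) = 139×1.2×1.2/((1.2+7.5)(1.2+7.5)) = 2.6445 kPa
Final effective stress: σ'_f = σ'_0 + Δσ = 81.288 + 2.6445 = 83.932 kPa.
Normally consolidated clay, so the full stress increment lies on the virgin compression line:
S_c = C_c·H/(1+e₀)·log₁₀(σ'_f/σ'_0) = 0.33×7.6/(1+0.64)×log₁₀(83.932/81.288)
    = 1.5293 × 0.013901 = 0.02126 m

S_c ≈ 21.3 mm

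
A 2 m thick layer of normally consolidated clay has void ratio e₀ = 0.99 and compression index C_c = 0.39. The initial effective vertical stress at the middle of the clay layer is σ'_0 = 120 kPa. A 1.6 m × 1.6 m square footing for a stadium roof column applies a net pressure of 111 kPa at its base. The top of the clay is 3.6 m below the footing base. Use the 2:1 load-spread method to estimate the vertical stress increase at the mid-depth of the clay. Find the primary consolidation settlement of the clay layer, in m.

S_c ≈ 0.0102 m

Mid-depth of clay below the footing base: z = 3.6 + 2/2 = 4.6 m.
Stress increase at mid-clay by the 2:1 spreading method:
Δσ = qBL/((B+z)(L+z)) = 111×1.6×1.6/((1.6+4.6)(1.6+4.6)) = 7.3923 kPa
Final effective stress: σ'_f = σ'_0 + Δσ = 120 + 7.3923 = 127.39 kPa.
Normally consolidated clay, so the full stress increment lies on the virgin compression line:
S_c = C_c·H/(1+e₀)·log₁₀(σ'_f/σ'_0) = 0.39×2/(1+0.99)×log₁₀(127.39/120)
    = 0.39196 × 0.025954 = 0.01017 m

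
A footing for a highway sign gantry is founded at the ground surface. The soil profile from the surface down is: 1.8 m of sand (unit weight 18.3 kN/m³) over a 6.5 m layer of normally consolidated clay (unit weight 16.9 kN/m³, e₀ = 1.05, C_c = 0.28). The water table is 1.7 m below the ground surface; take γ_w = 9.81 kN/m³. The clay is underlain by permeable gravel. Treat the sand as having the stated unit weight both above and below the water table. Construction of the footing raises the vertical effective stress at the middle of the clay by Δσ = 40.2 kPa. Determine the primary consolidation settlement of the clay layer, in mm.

S_c ≈ 212 mm

Mid-depth of clay below the ground surface: z = 1.8 + 6.5/2 = 5.05 m.
Total vertical stress at mid-clay: σ_v = 18.3×1.8 + 16.9×3.25 = 87.865 kPa.
Pore pressure: u = 9.81×(5.05 − 1.7) = 32.864 kPa.
Initial effective stress: σ'_0 = σ_v − u = 87.865 − 32.864 = 55.001 kPa.
Final effective stress: σ'_f = σ'_0 + Δσ = 55.001 + 40.2 = 95.201 kPa.
Normally consolidated clay, so the full stress increment lies on the virgin compression line:
S_c = C_c·H/(1+e₀)·log₁₀(σ'_f/σ'_0) = 0.28×6.5/(1+1.05)×log₁₀(95.201/55.001)
    = 0.8878 × 0.23827 = 0.2115 m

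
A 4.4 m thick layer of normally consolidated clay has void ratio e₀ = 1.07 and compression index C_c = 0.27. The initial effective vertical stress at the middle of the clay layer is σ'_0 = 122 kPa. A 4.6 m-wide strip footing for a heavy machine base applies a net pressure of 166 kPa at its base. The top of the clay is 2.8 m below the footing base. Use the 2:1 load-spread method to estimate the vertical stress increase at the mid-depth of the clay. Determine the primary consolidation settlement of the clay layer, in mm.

S_c ≈ 125 mm

Mid-depth of clay below the footing base: z = 2.8 + 4.4/2 = 5 m.
Stress increase at mid-clay by the 2:1 spreading method:
Δσ = qB/(B+z) = 166×4.6/(4.6+5) = 79.542 kPa
Final effective stress: σ'_f = σ'_0 + Δσ = 122 + 79.542 = 201.54 kPa.
Normally consolidated clay, so the full stress increment lies on the virgin compression line:
S_c = C_c·H/(1+e₀)·log₁₀(σ'_f/σ'_0) = 0.27×4.4/(1+1.07)×log₁₀(201.54/122)
    = 0.57391 × 0.218 = 0.1251 m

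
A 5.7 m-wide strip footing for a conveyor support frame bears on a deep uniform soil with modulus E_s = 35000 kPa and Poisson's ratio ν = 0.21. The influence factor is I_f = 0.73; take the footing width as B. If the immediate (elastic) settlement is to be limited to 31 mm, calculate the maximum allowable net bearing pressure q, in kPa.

q ≈ 273 kPa

S_e = q·B·(1−ν²)/E_s · I_f  ⇒  q = S_e·E_s / (B·(1−ν²)·I_f).
q = 0.031 × 35000 / (5.7 × 0.9559 × 0.73) = 272.8 kPa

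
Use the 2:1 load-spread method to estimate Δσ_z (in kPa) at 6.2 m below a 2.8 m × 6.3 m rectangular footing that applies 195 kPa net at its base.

By the 2:1 method the load spreads at 1 horizontal : 2 vertical, so at depth z the loaded area has grown by z in each plan dimension:
Δσ = qBL/((B+z)(L+z)) = 195×2.8×6.3/((2.8+6.2)(6.3+6.2)) = 30.576 kPa

Δσ_z ≈ 30.6 kPa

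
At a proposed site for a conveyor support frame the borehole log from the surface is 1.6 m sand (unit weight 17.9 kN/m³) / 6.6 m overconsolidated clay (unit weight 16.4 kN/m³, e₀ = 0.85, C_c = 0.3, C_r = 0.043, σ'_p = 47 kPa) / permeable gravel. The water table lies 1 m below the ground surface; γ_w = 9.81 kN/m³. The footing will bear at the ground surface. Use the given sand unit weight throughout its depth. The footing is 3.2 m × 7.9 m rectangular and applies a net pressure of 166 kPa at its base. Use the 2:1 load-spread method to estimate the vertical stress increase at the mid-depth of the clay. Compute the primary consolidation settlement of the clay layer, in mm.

Mid-depth of clay below the ground surface: z = 1.6 + 6.6/2 = 4.9 m.
Total vertical stress at mid-clay: σ_v = 17.9×1.6 + 16.4×3.3 = 82.76 kPa.
Pore pressure: u = 9.81×(4.9 − 1) = 38.259 kPa.
Initial effective stress: σ'_0 = σ_v − u = 82.76 − 38.259 = 44.501 kPa.
Stress increase at mid-clay by the 2:1 spreading method:
Δσ = qBL/((B+z)(L+z)) = 166×3.2×7.9/((3.2+4.9)(7.9+4.9)) = 40.475 kPa
Final effective stress: σ'_f = 44.501 + 40.475 = 84.976 kPa.
σ'_f = 84.976 > σ'_p = 47 kPa, so the stress path crosses the preconsolidation pressure — recompression up to σ'_p, then virgin compression beyond:
S_c = H/(1+e₀)·[C_r·log₁₀(σ'_p/σ'_0) + C_c·log₁₀(σ'_f/σ'_p)]
    = 6.6/1.85 × [0.043×log₁₀(47/44.501) + 0.3×log₁₀(84.976/47)]
    = 3.5676 × [0.0010203 + 0.07716] = 0.2789 m

S_c ≈ 279 mm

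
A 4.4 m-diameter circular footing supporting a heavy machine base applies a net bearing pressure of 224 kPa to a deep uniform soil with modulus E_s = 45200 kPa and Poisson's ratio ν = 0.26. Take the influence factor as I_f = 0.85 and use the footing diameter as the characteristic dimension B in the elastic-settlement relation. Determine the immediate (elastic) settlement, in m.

Immediate (elastic) settlement: S_e = q·B·(1−ν²)/E_s · I_f.
S_e = 224 × 4.4 × (1 − 0.26²) / 45200 × 0.85
    = 224 × 4.4 × 0.9324 / 45200 × 0.85
    = 0.01728 m

S_e ≈ 0.0173 m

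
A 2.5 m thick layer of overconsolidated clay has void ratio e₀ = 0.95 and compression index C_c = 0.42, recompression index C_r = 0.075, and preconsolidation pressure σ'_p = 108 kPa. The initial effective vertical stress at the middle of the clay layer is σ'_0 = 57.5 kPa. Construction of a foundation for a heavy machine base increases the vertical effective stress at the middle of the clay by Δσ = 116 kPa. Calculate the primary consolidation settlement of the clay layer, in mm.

Final effective stress: σ'_f = 57.5 + 116 = 173.5 kPa.
σ'_f = 173.5 > σ'_p = 108 kPa, so the stress path crosses the preconsolidation pressure — recompression up to σ'_p, then virgin compression beyond:
S_c = H/(1+e₀)·[C_r·log₁₀(σ'_p/σ'_0) + C_c·log₁₀(σ'_f/σ'_p)]
    = 2.5/1.95 × [0.075×log₁₀(108/57.5) + 0.42×log₁₀(173.5/108)]
    = 1.2821 × [0.020532 + 0.086468] = 0.1372 m

S_c ≈ 137 mm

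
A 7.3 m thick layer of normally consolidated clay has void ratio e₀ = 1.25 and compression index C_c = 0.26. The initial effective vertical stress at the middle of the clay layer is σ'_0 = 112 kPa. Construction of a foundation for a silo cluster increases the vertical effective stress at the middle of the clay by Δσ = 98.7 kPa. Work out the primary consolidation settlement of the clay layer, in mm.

Final effective stress: σ'_f = σ'_0 + Δσ = 112 + 98.7 = 210.7 kPa.
Normally consolidated clay, so the full stress increment lies on the virgin compression line:
S_c = C_c·H/(1+e₀)·log₁₀(σ'_f/σ'_0) = 0.26×7.3/(1+1.25)×log₁₀(210.7/112)
    = 0.84356 × 0.27445 = 0.2315 m

S_c ≈ 232 mm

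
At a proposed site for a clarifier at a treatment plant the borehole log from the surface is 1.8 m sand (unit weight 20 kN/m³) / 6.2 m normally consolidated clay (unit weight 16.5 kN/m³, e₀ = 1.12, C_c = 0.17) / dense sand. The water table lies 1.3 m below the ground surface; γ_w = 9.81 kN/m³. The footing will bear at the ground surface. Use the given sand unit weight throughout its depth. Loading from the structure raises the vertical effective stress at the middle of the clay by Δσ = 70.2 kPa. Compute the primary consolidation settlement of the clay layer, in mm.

Mid-depth of clay below the ground surface: z = 1.8 + 6.2/2 = 4.9 m.
Total vertical stress at mid-clay: σ_v = 20×1.8 + 16.5×3.1 = 87.15 kPa.
Pore pressure: u = 9.81×(4.9 − 1.3) = 35.316 kPa.
Initial effective stress: σ'_0 = σ_v − u = 87.15 − 35.316 = 51.834 kPa.
Final effective stress: σ'_f = σ'_0 + Δσ = 51.834 + 70.2 = 122.03 kPa.
Normally consolidated clay, so the full stress increment lies on the virgin compression line:
S_c = C_c·H/(1+e₀)·log₁₀(σ'_f/σ'_0) = 0.17×6.2/(1+1.12)×log₁₀(122.03/51.834)
    = 0.49717 × 0.37185 = 0.1849 m

S_c ≈ 185 mm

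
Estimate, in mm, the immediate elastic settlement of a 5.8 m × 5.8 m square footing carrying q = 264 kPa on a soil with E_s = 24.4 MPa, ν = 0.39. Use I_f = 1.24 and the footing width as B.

Immediate (elastic) settlement: S_e = q·B·(1−ν²)/E_s · I_f.
E_s = 24.4 MPa = 24400 kPa.
S_e = 264 × 5.8 × (1 − 0.39²) / 24400 × 1.24
    = 264 × 5.8 × 0.8479 / 24400 × 1.24
    = 0.06598 m = 65.98 mm

S_e ≈ 66 mm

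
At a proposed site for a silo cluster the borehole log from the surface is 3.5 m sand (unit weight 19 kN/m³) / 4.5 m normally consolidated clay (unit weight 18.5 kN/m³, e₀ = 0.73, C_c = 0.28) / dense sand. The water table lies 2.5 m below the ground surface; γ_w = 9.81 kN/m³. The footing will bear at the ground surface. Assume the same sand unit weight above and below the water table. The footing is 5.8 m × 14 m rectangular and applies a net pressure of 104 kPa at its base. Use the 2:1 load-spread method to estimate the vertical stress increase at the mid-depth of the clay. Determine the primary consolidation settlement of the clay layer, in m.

Mid-depth of clay below the ground surface: z = 3.5 + 4.5/2 = 5.75 m.
Total vertical stress at mid-clay: σ_v = 19×3.5 + 18.5×2.25 = 108.12 kPa.
Pore pressure: u = 9.81×(5.75 − 2.5) = 31.883 kPa.
Initial effective stress: σ'_0 = σ_v − u = 108.12 − 31.883 = 76.237 kPa.
Stress increase at mid-clay by the 2:1 spreading method:
Δσ = qBL/((B+z)(L+z)) = 104×5.8×14/((5.8+5.75)(14+5.75)) = 37.02 kPa
Final effective stress: σ'_f = σ'_0 + Δσ = 76.237 + 37.02 = 113.26 kPa.
Normally consolidated clay, so the full stress increment lies on the virgin compression line:
S_c = C_c·H/(1+e₀)·log₁₀(σ'_f/σ'_0) = 0.28×4.5/(1+0.73)×log₁₀(113.26/76.237)
    = 0.72832 × 0.17191 = 0.1252 m

S_c ≈ 0.125 m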